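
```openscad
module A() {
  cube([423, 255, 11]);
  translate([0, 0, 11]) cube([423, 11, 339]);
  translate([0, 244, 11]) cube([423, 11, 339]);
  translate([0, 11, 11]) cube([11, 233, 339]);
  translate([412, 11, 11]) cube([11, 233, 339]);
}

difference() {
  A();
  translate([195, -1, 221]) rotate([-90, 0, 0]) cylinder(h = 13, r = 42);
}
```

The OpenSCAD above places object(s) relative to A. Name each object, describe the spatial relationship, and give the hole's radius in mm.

The subtracted cylinder has r = 42 mm.

A is an open box. The open box has a circular hole through its front wall. The hole's radius is 42 mm.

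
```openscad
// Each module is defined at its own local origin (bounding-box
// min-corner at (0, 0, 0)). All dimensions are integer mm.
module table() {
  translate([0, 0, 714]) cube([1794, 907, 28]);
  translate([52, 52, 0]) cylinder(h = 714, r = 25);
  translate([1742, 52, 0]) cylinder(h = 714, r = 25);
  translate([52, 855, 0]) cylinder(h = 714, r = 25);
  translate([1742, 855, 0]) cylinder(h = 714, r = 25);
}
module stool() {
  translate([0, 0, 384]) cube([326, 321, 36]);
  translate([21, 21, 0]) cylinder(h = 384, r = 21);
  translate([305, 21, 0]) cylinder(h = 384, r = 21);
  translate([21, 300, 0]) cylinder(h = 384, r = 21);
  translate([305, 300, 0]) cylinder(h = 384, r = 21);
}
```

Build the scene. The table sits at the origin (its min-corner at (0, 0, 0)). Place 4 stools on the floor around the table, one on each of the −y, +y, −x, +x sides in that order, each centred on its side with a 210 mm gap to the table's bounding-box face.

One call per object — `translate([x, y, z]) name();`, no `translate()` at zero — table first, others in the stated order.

table();
translate([734, -531, 0]) stool();
translate([734, 1117, 0]) stool();
translate([-536, 293, 0]) stool();
translate([2004, 293, 0]) stool();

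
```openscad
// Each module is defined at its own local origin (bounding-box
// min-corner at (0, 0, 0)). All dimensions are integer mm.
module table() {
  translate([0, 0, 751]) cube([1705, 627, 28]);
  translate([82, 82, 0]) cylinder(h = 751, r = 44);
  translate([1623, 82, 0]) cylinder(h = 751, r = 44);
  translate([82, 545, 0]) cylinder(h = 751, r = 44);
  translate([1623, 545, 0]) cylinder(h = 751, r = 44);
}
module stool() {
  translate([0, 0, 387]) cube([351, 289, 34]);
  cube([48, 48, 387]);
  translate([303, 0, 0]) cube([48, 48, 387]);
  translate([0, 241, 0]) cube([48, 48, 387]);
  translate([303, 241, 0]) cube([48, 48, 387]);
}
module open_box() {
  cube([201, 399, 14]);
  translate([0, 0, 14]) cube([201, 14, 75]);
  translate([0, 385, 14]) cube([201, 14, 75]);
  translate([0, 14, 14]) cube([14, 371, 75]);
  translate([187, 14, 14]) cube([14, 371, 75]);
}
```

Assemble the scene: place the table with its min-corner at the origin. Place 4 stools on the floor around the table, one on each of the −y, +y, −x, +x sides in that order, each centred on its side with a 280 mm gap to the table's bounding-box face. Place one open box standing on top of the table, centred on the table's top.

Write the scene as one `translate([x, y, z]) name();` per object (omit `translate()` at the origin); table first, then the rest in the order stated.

table();
translate([677, -569, 0]) stool();
translate([677, 907, 0]) stool();
translate([-631, 169, 0]) stool();
translate([1985, 169, 0]) stool();
translate([752, 114, 779]) open_box();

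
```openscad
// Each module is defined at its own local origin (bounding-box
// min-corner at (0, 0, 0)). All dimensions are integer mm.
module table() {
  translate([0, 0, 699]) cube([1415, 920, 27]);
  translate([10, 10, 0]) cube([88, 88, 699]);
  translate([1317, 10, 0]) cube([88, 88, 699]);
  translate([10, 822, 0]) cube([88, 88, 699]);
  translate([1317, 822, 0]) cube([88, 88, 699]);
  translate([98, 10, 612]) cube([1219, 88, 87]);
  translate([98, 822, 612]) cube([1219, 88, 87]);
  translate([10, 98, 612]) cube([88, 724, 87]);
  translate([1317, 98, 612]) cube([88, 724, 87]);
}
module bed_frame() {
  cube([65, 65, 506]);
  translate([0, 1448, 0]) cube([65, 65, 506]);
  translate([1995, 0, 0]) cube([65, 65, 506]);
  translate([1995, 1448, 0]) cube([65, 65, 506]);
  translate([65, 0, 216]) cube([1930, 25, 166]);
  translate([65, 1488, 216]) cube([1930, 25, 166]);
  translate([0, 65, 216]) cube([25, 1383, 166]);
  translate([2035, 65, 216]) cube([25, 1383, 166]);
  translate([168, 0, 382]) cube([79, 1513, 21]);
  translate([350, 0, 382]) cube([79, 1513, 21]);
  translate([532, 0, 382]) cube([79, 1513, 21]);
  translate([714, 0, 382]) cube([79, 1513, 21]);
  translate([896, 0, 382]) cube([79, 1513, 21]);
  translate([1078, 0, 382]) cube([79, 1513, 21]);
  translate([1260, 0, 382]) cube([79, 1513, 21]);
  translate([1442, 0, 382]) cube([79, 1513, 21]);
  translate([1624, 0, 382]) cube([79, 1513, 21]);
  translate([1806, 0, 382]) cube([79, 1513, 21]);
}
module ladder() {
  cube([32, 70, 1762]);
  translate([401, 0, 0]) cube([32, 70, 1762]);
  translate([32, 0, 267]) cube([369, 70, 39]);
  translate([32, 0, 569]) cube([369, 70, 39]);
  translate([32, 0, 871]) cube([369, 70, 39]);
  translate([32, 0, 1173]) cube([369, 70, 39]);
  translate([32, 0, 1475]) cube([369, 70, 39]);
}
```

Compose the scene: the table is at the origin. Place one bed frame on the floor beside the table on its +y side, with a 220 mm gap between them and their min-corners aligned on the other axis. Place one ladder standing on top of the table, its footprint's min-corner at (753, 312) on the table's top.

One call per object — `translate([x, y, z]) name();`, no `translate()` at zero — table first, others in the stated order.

table();
translate([0, 1140, 0]) bed_frame();
translate([753, 312, 726]) ladder();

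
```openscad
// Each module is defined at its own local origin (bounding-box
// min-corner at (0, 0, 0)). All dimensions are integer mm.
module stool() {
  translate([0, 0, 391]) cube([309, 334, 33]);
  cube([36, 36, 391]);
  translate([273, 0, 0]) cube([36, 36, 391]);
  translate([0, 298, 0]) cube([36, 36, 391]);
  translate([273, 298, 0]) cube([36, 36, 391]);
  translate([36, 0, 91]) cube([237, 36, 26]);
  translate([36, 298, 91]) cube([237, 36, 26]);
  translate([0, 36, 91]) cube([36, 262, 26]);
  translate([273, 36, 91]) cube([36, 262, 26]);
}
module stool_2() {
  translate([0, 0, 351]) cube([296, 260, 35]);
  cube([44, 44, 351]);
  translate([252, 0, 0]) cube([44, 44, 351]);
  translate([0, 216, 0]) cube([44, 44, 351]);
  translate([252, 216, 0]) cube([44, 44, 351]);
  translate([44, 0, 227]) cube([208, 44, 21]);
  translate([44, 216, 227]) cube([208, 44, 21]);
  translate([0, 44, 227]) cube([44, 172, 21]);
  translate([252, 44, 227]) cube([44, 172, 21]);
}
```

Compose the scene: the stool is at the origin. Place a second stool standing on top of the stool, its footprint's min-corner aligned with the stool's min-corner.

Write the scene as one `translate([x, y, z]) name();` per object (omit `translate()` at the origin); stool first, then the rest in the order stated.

stool();
translate([0, 0, 424]) stool_2();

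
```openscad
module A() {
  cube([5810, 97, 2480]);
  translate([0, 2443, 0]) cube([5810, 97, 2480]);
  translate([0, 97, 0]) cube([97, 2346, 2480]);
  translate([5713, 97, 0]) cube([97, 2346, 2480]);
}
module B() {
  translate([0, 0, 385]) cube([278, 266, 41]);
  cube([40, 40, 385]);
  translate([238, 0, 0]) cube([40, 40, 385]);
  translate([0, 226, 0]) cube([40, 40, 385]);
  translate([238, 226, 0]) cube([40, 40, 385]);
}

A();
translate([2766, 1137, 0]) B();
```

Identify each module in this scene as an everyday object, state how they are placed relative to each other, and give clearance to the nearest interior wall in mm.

Clearances: x = 2669, y = 1040; minimum 1040 mm.

A is a house frame. B is a stool. The stool sits inside the house frame, centred. The clearance to the nearest interior wall is 1040 mm.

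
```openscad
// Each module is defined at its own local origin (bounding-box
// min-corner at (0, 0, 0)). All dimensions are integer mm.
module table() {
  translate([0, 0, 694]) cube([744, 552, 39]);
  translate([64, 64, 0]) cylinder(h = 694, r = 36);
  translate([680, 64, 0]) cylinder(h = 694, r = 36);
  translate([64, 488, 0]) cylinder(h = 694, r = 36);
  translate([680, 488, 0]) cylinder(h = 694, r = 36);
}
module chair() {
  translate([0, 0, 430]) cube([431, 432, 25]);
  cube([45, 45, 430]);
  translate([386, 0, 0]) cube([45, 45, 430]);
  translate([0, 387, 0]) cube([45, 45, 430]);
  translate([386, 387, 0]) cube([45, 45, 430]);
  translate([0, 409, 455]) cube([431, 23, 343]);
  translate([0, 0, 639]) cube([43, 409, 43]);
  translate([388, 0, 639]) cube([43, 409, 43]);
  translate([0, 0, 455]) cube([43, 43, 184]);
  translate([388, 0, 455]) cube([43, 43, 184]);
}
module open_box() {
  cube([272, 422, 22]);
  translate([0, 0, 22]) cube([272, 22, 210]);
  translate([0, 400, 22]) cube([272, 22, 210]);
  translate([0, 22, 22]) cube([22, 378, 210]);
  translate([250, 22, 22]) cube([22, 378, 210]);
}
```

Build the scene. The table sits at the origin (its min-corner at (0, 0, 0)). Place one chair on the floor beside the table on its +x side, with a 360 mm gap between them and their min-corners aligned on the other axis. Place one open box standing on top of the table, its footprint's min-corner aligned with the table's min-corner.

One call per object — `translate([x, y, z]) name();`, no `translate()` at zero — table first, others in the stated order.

table();
translate([1104, 0, 0]) chair();
translate([0, 0, 733]) open_box();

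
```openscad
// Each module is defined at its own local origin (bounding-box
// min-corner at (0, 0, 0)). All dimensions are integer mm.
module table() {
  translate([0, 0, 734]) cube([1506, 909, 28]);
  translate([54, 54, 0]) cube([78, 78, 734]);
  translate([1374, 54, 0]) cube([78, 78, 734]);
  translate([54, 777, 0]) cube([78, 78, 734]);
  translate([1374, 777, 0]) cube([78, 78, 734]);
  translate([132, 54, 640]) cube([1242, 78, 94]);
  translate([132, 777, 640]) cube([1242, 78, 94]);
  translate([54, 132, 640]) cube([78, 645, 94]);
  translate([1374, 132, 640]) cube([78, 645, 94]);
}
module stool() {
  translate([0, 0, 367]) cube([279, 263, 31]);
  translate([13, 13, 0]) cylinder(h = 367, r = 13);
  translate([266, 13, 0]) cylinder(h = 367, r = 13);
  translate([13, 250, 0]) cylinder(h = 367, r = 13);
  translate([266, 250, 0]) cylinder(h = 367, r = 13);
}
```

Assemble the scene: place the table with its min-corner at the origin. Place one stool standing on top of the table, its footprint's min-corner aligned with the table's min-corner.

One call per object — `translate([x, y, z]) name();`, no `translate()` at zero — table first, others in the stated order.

table();
translate([0, 0, 762]) stool();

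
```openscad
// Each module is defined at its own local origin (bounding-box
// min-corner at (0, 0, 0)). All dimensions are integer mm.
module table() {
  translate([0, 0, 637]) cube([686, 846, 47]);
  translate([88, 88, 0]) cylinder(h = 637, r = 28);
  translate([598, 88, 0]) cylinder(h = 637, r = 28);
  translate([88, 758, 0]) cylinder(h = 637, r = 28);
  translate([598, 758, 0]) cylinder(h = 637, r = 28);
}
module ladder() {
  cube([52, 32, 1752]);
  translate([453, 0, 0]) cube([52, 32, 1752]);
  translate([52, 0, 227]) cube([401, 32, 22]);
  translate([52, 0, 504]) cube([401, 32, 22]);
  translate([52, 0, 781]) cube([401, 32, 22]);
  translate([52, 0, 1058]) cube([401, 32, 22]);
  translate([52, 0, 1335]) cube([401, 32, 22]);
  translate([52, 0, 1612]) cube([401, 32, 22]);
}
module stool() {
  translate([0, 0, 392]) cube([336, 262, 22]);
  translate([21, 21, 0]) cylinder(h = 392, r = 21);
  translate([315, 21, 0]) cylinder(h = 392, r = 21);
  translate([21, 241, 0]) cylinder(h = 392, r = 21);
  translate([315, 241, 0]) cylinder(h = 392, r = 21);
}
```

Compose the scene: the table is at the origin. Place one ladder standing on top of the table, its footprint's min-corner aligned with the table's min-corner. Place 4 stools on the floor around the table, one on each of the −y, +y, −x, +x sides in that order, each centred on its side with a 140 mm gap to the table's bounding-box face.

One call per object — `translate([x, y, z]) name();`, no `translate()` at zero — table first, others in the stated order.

table();
translate([0, 0, 684]) ladder();
translate([175, -402, 0]) stool();
translate([175, 986, 0]) stool();
translate([-476, 292, 0]) stool();
translate([826, 292, 0]) stool();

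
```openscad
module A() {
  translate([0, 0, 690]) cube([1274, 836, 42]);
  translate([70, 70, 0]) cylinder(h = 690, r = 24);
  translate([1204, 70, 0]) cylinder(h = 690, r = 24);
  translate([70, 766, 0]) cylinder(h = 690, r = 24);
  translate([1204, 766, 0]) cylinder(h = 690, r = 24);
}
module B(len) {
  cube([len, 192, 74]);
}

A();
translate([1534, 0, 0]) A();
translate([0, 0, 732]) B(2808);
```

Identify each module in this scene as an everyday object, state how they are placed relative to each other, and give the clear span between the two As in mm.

A is a table. B is a beam. A beam spans the tops of two tables. The clear span between the two tables is 260 mm.

Second table starts at x = 1534; first ends at x = 1274; clear span = 1534 − 1274 = 260 mm.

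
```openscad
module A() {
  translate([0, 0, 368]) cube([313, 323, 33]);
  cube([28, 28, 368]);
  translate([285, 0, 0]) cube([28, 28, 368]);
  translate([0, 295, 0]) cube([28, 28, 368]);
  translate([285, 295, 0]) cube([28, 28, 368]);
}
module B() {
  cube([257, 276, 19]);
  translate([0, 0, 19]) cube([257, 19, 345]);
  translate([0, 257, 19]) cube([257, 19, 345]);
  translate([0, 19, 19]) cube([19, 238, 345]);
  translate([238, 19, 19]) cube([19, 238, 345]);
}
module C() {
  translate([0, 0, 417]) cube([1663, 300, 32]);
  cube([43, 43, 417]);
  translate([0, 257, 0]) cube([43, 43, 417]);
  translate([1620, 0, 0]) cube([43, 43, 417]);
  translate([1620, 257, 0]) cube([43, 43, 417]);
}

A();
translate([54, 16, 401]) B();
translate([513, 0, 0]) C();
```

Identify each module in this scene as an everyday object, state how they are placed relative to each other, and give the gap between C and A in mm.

A is a stool. B is an open box. C is a bench. The open box is on top of the stool. The bench is on the floor beside the stool on its +x side. The gap between the bench and the stool is 200 mm.

The bench's nearest face is 200 mm from the stool's +x face.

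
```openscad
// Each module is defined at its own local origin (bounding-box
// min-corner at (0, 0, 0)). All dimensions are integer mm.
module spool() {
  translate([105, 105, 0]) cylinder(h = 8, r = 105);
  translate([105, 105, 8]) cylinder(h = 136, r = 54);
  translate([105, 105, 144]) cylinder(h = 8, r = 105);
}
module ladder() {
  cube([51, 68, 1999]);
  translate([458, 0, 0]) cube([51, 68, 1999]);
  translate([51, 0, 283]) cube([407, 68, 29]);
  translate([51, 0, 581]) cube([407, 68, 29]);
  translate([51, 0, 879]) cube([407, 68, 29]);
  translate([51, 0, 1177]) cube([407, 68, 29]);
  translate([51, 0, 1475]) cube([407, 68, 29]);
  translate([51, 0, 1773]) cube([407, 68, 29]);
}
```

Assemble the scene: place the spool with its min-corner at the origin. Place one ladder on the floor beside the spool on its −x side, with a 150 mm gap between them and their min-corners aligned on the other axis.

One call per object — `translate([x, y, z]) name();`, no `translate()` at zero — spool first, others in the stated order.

spool();
translate([-659, 0, 0]) ladder();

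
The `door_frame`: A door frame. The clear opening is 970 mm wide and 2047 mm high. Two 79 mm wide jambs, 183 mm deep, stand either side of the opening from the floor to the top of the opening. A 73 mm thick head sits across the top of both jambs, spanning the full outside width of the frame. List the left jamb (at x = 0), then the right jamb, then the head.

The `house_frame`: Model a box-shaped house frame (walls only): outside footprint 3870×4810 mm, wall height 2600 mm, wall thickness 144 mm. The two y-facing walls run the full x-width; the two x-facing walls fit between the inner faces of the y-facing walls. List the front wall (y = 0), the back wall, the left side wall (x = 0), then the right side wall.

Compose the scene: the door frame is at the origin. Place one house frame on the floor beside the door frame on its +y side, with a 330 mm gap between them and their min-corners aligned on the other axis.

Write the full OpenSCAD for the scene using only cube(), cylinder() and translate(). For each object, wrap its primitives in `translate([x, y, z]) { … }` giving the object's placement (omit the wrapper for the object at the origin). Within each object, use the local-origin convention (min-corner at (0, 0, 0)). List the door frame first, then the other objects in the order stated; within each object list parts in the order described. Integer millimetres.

cube([79, 183, 2047]);
translate([1049, 0, 0]) cube([79, 183, 2047]);
translate([0, 0, 2047]) cube([1128, 183, 73]);
translate([0, 513, 0]) {
  cube([3870, 144, 2600]);
  translate([0, 4666, 0]) cube([3870, 144, 2600]);
  translate([0, 144, 0]) cube([144, 4522, 2600]);
  translate([3726, 144, 0]) cube([144, 4522, 2600]);
}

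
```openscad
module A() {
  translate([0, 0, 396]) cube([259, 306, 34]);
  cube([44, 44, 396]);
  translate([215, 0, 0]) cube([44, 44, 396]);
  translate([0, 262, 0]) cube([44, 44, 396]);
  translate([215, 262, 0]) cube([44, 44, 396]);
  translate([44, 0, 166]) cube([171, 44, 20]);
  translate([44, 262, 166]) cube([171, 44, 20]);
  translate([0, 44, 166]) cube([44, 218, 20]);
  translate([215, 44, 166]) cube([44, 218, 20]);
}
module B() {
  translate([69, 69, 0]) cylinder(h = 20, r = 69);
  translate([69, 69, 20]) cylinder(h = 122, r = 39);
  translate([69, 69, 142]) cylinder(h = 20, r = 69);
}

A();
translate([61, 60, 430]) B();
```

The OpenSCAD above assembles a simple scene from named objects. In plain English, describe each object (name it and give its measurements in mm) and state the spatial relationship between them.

A is a four-legged stool. The seat is 259×306 mm, 34 mm thick, top at z = 430 mm. It stands on four square legs, each 44×44 mm in cross-section, from z = 0 to the seat underside, each flush with a corner of the seat. Four stretchers, 44 mm wide and 20 mm tall, connect adjacent legs with their undersides at z = 166 mm, each running between the inner faces of the legs it joins and aligned with the legs' outer faces on the other axis.

B is a spool: two coaxial disc flanges of radius 69 mm and thickness 20 mm, joined by a core cylinder of radius 39 mm and height 122 mm. The lower flange rests on z = 0 and the three cylinders share a vertical axis.

The spool is on top of the stool.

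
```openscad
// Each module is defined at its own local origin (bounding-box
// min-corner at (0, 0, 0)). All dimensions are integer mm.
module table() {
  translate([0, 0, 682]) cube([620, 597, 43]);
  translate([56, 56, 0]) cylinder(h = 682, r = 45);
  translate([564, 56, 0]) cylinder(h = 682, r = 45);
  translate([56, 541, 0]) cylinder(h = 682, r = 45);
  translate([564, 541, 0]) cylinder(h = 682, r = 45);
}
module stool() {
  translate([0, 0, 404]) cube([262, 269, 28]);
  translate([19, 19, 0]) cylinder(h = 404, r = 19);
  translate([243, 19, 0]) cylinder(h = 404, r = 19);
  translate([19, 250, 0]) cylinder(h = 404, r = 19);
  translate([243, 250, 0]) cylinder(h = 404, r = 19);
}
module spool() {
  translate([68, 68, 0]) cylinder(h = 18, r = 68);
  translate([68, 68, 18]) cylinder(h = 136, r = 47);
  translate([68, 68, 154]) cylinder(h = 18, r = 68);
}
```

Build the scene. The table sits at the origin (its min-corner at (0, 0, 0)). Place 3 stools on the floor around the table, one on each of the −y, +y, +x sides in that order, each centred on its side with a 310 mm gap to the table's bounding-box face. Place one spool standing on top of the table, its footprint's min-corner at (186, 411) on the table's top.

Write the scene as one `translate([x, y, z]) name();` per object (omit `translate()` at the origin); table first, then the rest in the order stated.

table();
translate([179, -579, 0]) stool();
translate([179, 907, 0]) stool();
translate([930, 164, 0]) stool();
translate([186, 411, 725]) spool();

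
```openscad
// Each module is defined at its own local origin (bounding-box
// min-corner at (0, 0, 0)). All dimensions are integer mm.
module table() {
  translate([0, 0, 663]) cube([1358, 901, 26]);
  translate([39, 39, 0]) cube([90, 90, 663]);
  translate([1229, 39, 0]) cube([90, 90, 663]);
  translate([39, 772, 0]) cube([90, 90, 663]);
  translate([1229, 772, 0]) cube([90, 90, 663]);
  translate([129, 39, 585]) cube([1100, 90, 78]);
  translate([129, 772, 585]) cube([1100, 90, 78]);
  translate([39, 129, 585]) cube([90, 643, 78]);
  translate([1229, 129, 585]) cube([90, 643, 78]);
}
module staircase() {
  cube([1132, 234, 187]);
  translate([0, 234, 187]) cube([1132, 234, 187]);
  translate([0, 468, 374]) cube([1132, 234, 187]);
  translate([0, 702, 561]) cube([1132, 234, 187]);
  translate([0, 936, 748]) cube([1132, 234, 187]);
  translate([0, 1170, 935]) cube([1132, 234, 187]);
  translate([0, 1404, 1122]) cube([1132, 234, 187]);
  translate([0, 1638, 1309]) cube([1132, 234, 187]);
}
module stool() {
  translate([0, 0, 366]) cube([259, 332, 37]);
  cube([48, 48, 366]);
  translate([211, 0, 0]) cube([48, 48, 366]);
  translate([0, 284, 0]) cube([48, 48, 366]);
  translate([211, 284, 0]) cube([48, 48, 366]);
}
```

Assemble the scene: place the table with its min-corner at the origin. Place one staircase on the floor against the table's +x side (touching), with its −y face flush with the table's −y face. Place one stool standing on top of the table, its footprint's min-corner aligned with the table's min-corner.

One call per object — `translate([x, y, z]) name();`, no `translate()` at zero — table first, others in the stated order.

table();
translate([1358, 0, 0]) staircase();
translate([0, 0, 689]) stool();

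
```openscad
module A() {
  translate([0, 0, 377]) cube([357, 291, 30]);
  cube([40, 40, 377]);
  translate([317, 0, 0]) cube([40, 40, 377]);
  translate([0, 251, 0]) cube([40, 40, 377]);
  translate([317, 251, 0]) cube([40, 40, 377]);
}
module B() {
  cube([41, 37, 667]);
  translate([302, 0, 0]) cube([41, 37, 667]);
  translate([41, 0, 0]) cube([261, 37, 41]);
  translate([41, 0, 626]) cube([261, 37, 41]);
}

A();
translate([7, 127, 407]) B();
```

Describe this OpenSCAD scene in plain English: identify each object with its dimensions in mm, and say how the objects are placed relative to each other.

A is a four-legged stool. The seat is a 357×291×30 mm slab whose top surface is at z = 407 mm; four square legs, each 40×40 mm in cross-section, run from the floor (z = 0) to the underside of the seat, each flush with a corner of the seat.

B is a rectangular picture frame lying in the x–z plane (depth along y). The opening is 261 mm wide (x) by 585 mm tall (z), surrounded by a border 41 mm wide on all four sides. The frame is 37 mm deep and is made of two full-height vertical stiles with two horizontal rails fitted between them.

The picture frame is on top of the stool, centred.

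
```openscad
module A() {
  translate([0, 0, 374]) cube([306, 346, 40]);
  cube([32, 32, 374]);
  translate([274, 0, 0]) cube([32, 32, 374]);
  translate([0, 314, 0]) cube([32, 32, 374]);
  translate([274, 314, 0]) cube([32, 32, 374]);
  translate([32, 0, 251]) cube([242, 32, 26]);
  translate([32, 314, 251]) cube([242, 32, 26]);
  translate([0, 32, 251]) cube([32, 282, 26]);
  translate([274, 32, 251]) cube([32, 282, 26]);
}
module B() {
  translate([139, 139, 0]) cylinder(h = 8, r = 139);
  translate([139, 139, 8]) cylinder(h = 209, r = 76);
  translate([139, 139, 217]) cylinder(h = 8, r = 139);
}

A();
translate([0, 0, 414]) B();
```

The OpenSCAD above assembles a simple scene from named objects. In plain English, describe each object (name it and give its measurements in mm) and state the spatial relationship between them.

A is a four-legged stool. The seat is 306×346 mm, 40 mm thick, top at z = 414 mm. It stands on four square legs, each 32×32 mm in cross-section, from z = 0 to the seat underside, each flush with a corner of the seat. Four stretchers, 32 mm wide and 26 mm tall, connect adjacent legs with their undersides at z = 251 mm, each running between the inner faces of the legs it joins and aligned with the legs' outer faces on the other axis.

B is a spool: two coaxial disc flanges of radius 139 mm and thickness 8 mm, joined by a core cylinder of radius 76 mm and height 209 mm. The lower flange rests on z = 0 and the three cylinders share a vertical axis.

The spool is on top of the stool.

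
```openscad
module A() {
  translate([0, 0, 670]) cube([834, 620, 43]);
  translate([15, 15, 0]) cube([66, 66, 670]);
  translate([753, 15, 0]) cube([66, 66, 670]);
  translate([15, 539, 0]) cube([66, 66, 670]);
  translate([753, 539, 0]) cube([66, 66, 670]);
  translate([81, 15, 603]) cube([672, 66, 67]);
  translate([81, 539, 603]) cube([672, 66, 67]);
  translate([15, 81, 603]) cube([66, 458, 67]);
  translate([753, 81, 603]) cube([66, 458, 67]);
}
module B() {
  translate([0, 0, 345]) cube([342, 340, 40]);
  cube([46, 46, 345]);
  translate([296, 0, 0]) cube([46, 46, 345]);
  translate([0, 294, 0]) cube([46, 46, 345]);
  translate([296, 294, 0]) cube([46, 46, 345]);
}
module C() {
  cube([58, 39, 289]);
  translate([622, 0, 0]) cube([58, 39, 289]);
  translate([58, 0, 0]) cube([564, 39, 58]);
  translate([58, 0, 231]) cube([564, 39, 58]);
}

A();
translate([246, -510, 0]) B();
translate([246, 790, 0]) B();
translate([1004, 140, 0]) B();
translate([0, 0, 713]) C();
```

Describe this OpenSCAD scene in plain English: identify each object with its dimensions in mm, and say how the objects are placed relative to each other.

A is a table with a 834×620 mm rectangular top, 43 mm thick, top surface at z = 713 mm, supported by four 66×66 mm square legs, each inset 15 mm from the nearest pair of top edges, running from the floor. Four apron rails, 66 mm thick and 67 mm tall, run between adjacent legs with their top edges flush with the underside of the top and their outer faces flush with the legs' outer faces.

B is a four-legged stool. The seat is 342×340 mm, 40 mm thick, top at z = 385 mm. It stands on four square legs, each 46×46 mm in cross-section, from z = 0 to the seat underside, each flush with a corner of the seat.

C is a picture frame with a 564×173 mm rectangular opening (x by z) and a uniform 58 mm border on every side. Frame depth is 39 mm along y. It is built from two vertical stiles running the full outside height and two horizontal rails spanning the gap between the stiles.

Three stools sit around the table at the −y, +y, +x sides. The picture frame is on top of the table.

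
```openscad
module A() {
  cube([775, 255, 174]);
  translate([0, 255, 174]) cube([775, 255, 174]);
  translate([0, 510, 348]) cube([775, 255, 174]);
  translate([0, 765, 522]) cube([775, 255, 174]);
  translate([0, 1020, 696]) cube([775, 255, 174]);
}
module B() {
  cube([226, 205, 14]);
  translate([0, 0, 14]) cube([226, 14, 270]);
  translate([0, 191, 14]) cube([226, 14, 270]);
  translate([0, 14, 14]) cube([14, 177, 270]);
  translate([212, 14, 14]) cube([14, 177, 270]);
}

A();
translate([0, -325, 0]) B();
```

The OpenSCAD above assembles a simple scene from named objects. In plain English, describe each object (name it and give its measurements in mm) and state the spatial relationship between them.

A is a straight staircase of 5 solid steps. Each step is 775 mm wide (x), 255 mm deep (y, the going) and 174 mm tall (the rise). The first step rests on the floor; each subsequent step sits one going further in +y and one rise higher in +z, directly behind and above the previous step with no overlap.

B is an open-topped rectangular box: outside dimensions 226×205×284 mm, with a uniform wall and base thickness of 14 mm. The base is a full 226×205 slab on the floor; four walls sit on top of the base. The front and back walls (the −y and +y sides) span the full width; the two side walls fit between them.

The open box is on the floor beside the staircase on its −y side.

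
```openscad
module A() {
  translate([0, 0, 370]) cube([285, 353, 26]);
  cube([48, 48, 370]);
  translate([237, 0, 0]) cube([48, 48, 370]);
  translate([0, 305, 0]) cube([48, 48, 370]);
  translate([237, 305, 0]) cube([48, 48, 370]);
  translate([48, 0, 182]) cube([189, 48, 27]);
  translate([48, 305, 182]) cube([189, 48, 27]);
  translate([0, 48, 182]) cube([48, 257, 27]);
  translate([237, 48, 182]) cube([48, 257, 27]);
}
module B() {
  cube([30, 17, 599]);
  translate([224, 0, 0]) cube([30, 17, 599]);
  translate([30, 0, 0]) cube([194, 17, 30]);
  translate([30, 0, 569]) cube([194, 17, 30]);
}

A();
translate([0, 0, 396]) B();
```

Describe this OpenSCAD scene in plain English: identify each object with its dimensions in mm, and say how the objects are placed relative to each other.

A is a simple wooden stool: a rectangular seat 285 mm (x) by 353 mm (y), 26 mm thick, top face at z = 396 mm, on four square legs, each 48×48 mm in cross-section. The legs rest on z = 0, each flush with a corner of the seat. Four stretchers, 48 mm wide and 27 mm tall, connect adjacent legs with their undersides at z = 182 mm, each running between the inner faces of the legs it joins and aligned with the legs' outer faces on the other axis.

B is a picture frame with a 194×539 mm rectangular opening (x by z) and a uniform 30 mm border on every side. Frame depth is 17 mm along y. It is built from two vertical stiles running the full outside height and two horizontal rails spanning the gap between the stiles.

The picture frame is on top of the stool.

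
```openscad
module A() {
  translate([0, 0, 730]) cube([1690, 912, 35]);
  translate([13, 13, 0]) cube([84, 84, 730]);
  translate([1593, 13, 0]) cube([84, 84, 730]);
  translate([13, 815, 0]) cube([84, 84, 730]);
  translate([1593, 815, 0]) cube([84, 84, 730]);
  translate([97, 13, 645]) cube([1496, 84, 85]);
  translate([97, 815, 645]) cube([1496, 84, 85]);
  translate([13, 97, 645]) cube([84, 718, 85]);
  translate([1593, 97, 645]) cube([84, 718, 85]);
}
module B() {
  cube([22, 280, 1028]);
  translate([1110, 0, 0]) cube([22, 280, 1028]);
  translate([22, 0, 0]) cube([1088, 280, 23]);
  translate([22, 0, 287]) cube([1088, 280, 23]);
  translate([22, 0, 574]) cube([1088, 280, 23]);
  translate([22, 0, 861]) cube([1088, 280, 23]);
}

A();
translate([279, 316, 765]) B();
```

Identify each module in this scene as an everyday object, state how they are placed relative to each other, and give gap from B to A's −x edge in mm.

The bookshelf's min-x is at 279; the table's min-x is 0; gap = 279 mm.

A is a table. B is a bookshelf. The bookshelf is on top of the table, centred. The gap from the bookshelf to the table's −x edge is 279 mm.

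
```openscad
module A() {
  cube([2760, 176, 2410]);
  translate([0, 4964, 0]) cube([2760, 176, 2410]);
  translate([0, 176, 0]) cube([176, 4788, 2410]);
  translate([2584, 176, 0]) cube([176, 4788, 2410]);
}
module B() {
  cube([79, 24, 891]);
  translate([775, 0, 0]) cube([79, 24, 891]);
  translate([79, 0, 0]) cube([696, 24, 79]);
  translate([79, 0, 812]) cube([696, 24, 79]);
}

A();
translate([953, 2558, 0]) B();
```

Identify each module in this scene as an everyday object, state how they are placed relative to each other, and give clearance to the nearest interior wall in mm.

A is a house frame. B is a picture frame. The picture frame sits inside the house frame, centred. The clearance to the nearest interior wall is 777 mm.

Clearances: x = 777, y = 2382; minimum 777 mm.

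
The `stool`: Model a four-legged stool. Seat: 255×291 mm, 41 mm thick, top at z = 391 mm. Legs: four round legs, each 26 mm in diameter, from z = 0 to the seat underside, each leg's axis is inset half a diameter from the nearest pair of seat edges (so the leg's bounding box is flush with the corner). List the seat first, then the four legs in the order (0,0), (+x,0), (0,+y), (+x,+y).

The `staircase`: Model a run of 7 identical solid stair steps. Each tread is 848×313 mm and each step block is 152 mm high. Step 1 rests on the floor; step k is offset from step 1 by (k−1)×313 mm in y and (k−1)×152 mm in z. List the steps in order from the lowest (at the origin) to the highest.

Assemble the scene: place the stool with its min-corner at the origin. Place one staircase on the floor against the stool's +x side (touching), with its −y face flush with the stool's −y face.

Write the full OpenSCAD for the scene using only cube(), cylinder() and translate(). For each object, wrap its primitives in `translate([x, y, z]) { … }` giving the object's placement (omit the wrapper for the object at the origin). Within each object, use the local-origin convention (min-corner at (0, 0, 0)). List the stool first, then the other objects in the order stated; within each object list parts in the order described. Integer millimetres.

translate([0, 0, 350]) cube([255, 291, 41]);
translate([13, 13, 0]) cylinder(h = 350, r = 13);
translate([242, 13, 0]) cylinder(h = 350, r = 13);
translate([13, 278, 0]) cylinder(h = 350, r = 13);
translate([242, 278, 0]) cylinder(h = 350, r = 13);
translate([255, 0, 0]) {
  cube([848, 313, 152]);
  translate([0, 313, 152]) cube([848, 313, 152]);
  translate([0, 626, 304]) cube([848, 313, 152]);
  translate([0, 939, 456]) cube([848, 313, 152]);
  translate([0, 1252, 608]) cube([848, 313, 152]);
  translate([0, 1565, 760]) cube([848, 313, 152]);
  translate([0, 1878, 912]) cube([848, 313, 152]);
}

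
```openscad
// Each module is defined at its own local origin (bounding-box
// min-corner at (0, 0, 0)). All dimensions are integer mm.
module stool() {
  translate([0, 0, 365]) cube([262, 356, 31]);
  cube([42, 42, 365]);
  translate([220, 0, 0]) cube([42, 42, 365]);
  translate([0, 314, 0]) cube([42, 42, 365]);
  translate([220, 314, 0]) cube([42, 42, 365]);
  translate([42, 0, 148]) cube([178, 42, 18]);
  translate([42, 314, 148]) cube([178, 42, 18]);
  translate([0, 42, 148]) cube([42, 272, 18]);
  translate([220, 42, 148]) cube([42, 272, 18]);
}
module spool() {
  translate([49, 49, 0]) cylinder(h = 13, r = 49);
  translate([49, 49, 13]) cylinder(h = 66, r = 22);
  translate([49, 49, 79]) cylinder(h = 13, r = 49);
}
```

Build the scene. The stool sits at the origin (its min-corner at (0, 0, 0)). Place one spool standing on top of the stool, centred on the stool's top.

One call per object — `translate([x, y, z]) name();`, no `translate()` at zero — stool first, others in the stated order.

stool();
translate([82, 129, 396]) spool();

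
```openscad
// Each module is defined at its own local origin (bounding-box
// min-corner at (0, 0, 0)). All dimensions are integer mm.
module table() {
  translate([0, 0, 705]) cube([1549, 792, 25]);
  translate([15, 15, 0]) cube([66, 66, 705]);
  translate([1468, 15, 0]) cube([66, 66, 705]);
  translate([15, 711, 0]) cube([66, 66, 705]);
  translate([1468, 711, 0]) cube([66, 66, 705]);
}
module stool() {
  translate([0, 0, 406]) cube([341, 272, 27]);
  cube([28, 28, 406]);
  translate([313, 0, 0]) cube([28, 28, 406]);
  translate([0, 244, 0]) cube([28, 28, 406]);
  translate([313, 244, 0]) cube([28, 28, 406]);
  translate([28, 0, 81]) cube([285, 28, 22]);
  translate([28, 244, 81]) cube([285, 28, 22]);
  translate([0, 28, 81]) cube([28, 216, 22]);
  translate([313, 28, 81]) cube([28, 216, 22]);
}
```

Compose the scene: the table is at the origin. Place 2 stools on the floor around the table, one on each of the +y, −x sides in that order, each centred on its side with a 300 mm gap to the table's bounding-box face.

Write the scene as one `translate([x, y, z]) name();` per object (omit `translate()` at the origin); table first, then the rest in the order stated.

table();
translate([604, 1092, 0]) stool();
translate([-641, 260, 0]) stool();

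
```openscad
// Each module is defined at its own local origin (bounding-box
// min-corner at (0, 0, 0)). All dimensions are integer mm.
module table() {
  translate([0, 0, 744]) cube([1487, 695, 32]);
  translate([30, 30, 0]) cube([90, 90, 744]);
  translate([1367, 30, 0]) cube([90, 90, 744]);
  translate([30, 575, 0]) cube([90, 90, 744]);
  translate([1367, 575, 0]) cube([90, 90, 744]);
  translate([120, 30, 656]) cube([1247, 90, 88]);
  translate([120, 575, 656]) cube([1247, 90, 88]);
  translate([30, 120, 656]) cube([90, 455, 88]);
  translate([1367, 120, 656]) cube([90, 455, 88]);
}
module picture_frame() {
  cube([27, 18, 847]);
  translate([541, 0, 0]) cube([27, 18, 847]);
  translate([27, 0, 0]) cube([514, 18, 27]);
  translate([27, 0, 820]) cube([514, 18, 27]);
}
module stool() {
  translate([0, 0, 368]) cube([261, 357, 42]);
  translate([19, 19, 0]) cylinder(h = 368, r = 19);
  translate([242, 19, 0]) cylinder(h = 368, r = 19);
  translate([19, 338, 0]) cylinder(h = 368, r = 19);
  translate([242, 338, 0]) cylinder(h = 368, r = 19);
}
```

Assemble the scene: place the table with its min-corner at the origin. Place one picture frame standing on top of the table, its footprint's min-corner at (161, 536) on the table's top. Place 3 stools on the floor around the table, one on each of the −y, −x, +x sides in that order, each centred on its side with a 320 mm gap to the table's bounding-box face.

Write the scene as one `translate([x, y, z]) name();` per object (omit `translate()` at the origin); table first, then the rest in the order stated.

table();
translate([161, 536, 776]) picture_frame();
translate([613, -677, 0]) stool();
translate([-581, 169, 0]) stool();
translate([1807, 169, 0]) stool();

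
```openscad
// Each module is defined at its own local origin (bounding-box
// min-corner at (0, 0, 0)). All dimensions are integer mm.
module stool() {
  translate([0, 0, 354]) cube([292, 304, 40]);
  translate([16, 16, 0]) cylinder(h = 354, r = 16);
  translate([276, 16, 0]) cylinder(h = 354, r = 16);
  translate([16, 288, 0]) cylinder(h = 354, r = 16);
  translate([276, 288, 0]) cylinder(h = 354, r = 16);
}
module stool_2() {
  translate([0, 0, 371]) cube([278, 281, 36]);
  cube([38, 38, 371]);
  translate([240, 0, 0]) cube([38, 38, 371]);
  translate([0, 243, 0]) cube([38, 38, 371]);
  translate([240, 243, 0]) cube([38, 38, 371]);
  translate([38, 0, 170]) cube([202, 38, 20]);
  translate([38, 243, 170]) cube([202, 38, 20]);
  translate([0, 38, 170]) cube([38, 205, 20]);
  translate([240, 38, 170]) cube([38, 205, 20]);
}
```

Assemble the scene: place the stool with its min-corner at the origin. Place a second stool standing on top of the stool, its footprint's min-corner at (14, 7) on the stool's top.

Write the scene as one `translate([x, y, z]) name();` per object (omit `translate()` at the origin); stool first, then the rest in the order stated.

stool();
translate([14, 7, 394]) stool_2();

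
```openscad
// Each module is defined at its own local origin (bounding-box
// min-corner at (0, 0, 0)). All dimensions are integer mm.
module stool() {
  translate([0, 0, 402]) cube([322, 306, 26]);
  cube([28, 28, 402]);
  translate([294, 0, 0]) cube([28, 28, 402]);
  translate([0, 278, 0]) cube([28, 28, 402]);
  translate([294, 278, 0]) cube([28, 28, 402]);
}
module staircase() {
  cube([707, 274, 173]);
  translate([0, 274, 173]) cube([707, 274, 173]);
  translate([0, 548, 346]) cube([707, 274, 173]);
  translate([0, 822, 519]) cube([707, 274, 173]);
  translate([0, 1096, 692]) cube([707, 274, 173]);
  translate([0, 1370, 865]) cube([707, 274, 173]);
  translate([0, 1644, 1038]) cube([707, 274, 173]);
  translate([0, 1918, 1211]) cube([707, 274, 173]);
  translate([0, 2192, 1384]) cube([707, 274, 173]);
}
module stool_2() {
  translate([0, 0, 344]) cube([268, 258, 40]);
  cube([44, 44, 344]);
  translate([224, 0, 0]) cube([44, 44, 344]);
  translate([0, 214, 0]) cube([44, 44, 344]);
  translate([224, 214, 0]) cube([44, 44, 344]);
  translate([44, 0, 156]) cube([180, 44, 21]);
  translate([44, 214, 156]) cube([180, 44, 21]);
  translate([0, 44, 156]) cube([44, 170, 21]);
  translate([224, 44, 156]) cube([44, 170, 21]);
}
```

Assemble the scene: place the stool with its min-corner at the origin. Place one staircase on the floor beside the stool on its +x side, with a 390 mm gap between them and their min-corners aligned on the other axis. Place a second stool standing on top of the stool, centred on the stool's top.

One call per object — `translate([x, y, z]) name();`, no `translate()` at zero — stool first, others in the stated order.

stool();
translate([712, 0, 0]) staircase();
translate([27, 24, 428]) stool_2();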